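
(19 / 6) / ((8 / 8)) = 19 / 6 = 3.17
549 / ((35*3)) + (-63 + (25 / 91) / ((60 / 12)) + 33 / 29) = -746554 / 13195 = -56.58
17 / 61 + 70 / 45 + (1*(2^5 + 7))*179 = 3833576 / 549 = 6982.83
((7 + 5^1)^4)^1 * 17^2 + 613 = 5993317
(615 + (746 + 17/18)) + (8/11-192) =231793/198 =1170.67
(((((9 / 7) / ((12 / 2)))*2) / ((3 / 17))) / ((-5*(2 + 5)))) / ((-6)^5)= 17 / 1905120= 0.00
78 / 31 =2.52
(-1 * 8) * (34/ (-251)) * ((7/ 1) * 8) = 15232/ 251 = 60.69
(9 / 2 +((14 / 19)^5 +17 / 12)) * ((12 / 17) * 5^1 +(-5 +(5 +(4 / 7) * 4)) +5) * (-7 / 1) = -78188217393 / 168374732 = -464.37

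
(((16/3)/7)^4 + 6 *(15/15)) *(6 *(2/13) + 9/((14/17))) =443055709/5899257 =75.10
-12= -12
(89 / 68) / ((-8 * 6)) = -89 / 3264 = -0.03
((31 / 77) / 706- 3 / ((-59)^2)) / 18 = -55175 / 3406214196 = -0.00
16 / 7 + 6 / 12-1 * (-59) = 61.79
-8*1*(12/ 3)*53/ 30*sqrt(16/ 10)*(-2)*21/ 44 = 5936*sqrt(10)/ 275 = 68.26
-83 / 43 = -1.93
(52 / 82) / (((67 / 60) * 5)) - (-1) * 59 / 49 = 1.32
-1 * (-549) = 549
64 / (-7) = -64 / 7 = -9.14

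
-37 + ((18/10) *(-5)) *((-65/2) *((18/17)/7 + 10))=348937/119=2932.24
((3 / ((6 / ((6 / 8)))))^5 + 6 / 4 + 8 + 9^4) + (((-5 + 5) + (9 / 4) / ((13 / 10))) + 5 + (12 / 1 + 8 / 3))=8424137989 / 1277952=6591.90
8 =8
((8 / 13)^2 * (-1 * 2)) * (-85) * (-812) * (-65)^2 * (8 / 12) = -441728000 / 3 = -147242666.67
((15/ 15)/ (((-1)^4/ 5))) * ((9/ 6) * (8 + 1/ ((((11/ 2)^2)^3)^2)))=188305702633980/ 3138428376721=60.00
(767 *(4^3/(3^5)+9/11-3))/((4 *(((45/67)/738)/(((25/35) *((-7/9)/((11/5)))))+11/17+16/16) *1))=-459188465060/2051466021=-223.83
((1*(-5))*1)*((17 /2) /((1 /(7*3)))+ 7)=-1855 /2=-927.50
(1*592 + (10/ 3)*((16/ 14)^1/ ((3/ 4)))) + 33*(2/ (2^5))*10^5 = 13031366/ 63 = 206847.08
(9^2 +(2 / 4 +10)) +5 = 193 / 2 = 96.50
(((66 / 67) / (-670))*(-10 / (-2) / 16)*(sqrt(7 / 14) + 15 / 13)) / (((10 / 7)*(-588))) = 11*sqrt(2) / 40221440 + 33 / 52287872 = 0.00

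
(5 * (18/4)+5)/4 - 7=-1/8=-0.12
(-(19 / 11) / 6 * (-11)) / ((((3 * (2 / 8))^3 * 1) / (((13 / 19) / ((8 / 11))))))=572 / 81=7.06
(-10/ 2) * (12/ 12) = -5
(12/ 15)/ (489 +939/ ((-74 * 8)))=0.00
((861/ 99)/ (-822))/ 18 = -287/ 488268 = -0.00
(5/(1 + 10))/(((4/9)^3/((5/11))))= 18225/7744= 2.35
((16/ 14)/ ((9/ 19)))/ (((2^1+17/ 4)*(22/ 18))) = 0.32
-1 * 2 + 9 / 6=-0.50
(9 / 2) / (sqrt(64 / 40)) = 9* sqrt(10) / 8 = 3.56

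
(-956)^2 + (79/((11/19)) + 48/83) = 834548679/913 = 914073.03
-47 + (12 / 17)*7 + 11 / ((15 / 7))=-36.93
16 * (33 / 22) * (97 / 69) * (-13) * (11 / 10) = -482.47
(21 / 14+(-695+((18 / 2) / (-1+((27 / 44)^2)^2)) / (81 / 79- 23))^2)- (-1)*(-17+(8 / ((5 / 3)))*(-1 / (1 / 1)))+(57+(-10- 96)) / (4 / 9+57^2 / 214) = 14145995558318806483423468711 / 29327945363723894355650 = 482338.44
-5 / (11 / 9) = -45 / 11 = -4.09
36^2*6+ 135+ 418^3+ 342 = 73042885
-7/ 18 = -0.39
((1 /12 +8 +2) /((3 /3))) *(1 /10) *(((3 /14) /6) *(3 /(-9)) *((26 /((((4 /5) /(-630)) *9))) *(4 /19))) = 7865 /1368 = 5.75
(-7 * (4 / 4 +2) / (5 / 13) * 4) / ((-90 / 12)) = 728 / 25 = 29.12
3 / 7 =0.43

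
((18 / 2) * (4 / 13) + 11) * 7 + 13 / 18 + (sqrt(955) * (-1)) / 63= 22723 / 234 - sqrt(955) / 63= 96.62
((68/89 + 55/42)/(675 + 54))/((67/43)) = 0.00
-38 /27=-1.41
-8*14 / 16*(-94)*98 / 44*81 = 1305801 / 11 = 118709.18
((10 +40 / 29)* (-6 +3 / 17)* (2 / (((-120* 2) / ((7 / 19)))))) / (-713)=-7623 / 26714684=-0.00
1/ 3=0.33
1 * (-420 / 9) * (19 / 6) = -147.78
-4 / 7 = -0.57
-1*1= -1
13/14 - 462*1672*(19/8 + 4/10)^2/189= -22030667/700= -31472.38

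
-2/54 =-1/27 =-0.04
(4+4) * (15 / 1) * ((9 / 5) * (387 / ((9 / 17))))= 157896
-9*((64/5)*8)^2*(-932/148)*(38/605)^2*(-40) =-6350318862336/67714625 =-93780.61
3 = 3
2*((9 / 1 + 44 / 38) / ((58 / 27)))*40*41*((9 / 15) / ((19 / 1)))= 5127624 / 10469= 489.79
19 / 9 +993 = 8956 / 9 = 995.11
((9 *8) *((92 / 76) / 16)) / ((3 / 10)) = 345 / 19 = 18.16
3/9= 1/3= 0.33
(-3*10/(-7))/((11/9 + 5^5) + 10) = 135/98791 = 0.00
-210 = -210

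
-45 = -45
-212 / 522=-106 / 261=-0.41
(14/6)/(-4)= -7/12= -0.58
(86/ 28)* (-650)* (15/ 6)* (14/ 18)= -69875/ 18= -3881.94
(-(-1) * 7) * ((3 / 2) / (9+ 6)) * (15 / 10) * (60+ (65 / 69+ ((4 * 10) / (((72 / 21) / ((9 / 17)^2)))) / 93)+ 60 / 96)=426503693 / 6593824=64.68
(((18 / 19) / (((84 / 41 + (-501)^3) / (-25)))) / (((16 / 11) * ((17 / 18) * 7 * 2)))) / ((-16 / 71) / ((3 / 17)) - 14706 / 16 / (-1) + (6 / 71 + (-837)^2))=5894775 / 422253079359875529577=0.00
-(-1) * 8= 8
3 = 3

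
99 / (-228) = -0.43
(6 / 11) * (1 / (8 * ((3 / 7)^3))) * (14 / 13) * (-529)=-1270129 / 2574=-493.45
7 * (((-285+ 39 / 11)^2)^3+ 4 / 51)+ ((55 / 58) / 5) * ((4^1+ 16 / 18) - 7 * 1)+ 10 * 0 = 54704515560158882110049087 / 15720832314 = 3479746775966971.37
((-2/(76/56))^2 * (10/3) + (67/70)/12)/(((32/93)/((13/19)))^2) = 1081345269849/37365637120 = 28.94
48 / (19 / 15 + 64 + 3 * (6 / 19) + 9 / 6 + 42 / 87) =793440 / 1127293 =0.70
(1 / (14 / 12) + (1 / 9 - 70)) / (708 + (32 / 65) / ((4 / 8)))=-282685 / 2903292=-0.10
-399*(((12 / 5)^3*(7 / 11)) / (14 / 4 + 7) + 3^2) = -3925.29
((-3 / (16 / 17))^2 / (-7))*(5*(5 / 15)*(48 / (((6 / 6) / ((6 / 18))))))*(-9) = 39015 / 112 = 348.35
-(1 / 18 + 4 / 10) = -41 / 90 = -0.46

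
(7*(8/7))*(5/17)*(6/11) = 240/187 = 1.28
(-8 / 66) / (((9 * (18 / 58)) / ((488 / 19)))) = -56608 / 50787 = -1.11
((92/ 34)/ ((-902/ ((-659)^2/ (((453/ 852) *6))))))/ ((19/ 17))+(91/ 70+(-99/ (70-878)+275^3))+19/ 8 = 163068563207168527/ 7841149140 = 20796513.41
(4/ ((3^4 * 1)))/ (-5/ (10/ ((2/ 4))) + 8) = 16/ 2511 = 0.01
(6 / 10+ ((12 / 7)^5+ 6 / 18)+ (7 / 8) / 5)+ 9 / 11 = 371198441 / 22185240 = 16.73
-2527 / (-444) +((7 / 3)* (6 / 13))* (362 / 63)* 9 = 354307 / 5772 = 61.38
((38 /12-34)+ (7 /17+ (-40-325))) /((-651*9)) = 40333 /597618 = 0.07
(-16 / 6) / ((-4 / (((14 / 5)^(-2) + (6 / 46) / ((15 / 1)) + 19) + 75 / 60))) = 229753 / 16905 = 13.59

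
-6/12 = -1/2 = -0.50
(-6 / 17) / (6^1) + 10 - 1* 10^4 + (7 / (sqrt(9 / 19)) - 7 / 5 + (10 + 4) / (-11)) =-9982.56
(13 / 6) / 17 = 13 / 102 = 0.13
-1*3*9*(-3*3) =243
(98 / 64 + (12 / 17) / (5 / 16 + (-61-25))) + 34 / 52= 7035397 / 3231904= 2.18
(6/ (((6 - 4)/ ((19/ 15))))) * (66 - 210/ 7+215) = 4769/ 5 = 953.80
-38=-38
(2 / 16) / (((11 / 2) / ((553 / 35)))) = 79 / 220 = 0.36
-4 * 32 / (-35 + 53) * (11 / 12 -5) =784 / 27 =29.04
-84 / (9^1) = -28 / 3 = -9.33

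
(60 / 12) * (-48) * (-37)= 8880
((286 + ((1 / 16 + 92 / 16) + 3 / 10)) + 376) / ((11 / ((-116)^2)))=4086419 / 5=817283.80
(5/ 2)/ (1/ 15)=75/ 2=37.50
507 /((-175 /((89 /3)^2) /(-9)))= 4015947 /175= 22948.27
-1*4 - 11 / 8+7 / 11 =-417 / 88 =-4.74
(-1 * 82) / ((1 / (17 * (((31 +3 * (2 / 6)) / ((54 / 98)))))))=-2185792 / 27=-80955.26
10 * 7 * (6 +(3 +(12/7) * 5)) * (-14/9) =-5740/3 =-1913.33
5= 5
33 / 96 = 11 / 32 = 0.34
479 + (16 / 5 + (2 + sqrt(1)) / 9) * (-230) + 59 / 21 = -2316 / 7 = -330.86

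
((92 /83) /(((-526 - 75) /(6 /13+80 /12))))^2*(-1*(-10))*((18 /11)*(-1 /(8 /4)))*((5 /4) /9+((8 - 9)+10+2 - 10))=-67048507040 /41631976330659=-0.00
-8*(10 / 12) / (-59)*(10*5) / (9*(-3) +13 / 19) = -38 / 177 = -0.21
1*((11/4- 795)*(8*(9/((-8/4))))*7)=199647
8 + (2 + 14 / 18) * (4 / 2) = 122 / 9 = 13.56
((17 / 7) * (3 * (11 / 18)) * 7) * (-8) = -748 / 3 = -249.33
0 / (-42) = 0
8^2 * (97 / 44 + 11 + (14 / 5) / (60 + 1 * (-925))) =40195344 / 47575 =844.88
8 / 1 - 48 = -40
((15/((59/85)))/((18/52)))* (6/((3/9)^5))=5370300/59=91022.03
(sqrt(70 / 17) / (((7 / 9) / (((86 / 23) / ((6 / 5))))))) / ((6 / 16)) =1720 * sqrt(1190) / 2737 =21.68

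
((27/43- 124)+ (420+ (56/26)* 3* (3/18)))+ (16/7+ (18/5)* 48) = 9250147/19565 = 472.79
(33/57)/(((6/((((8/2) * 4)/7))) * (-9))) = -88/3591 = -0.02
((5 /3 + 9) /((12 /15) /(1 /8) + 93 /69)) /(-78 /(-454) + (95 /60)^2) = 13365760 /26006211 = 0.51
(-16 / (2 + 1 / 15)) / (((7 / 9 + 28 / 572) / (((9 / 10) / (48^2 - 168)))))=-11583 / 2935576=-0.00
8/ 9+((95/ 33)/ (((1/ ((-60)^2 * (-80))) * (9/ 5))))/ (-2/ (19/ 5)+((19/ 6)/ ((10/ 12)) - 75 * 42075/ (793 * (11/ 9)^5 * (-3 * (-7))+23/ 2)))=407816610306910408/ 58592923774209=6960.17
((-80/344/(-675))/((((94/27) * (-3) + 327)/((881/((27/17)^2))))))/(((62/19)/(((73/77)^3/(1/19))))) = 35756049796433/18958918582985535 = 0.00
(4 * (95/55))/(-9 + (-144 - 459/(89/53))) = -1691/104346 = -0.02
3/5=0.60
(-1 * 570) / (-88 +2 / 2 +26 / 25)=14250 / 2149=6.63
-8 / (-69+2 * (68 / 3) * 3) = -8 / 67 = -0.12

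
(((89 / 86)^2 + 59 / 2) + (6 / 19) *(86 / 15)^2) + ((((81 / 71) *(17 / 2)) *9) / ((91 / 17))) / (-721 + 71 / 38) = 25386905790173443 / 620272047185700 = 40.93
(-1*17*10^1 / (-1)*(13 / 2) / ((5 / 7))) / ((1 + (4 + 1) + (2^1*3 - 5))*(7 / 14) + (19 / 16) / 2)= 49504 / 131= 377.89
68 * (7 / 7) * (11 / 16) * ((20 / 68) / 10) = 11 / 8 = 1.38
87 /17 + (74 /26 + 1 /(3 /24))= 3528 /221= 15.96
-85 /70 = -17 /14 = -1.21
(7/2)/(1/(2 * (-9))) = -63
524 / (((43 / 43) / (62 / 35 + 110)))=2049888 / 35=58568.23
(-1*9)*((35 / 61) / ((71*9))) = -35 / 4331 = -0.01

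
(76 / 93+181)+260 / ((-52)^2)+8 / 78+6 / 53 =46681153 / 256308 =182.13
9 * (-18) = -162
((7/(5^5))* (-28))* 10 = -392/625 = -0.63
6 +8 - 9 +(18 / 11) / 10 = 5.16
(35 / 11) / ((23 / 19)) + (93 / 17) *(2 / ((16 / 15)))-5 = 271335 / 34408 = 7.89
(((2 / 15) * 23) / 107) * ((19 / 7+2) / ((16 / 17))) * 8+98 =371311 / 3745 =99.15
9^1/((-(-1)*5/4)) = 36/5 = 7.20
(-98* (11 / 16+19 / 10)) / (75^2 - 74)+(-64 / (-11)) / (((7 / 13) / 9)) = 237407787 / 2442440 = 97.20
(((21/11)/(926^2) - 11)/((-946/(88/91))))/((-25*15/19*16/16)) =-78853477/138406273005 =-0.00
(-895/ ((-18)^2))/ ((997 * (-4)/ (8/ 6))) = 0.00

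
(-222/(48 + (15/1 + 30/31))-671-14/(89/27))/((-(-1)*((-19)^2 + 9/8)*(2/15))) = -2395696980/170427613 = -14.06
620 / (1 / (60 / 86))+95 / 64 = 1194485 / 2752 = 434.04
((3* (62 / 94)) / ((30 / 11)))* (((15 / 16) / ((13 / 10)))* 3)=15345 / 9776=1.57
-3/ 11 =-0.27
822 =822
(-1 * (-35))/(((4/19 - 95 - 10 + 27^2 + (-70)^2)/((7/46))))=931/965632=0.00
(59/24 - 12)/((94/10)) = -1145/1128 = -1.02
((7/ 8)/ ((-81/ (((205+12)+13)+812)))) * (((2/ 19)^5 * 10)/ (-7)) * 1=41680/ 200564019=0.00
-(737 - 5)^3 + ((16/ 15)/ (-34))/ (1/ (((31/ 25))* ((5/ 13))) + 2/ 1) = -392223168.01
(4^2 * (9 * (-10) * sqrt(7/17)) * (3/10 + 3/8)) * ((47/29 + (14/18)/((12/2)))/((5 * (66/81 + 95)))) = -1332126 * sqrt(119)/6376955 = -2.28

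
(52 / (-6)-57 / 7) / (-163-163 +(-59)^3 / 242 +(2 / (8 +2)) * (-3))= 427130 / 29863701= 0.01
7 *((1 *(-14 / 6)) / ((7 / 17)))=-119 / 3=-39.67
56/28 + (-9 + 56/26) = -63/13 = -4.85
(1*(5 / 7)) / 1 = 5 / 7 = 0.71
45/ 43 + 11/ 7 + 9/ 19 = 17681/ 5719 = 3.09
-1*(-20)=20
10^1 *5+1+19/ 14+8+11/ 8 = 3457/ 56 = 61.73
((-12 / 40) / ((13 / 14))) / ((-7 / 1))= 3 / 65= 0.05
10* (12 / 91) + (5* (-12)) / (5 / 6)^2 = -38712 / 455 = -85.08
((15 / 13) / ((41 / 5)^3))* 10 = 18750 / 895973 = 0.02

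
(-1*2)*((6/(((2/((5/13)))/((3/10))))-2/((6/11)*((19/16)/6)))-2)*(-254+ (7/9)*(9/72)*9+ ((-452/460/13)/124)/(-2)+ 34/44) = -2564979268167/251838730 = -10185.01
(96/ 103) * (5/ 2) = 240/ 103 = 2.33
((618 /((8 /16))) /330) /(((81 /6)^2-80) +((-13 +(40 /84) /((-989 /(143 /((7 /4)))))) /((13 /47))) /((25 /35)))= 17113656 /165636691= 0.10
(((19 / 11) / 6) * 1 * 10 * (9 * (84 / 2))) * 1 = 11970 / 11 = 1088.18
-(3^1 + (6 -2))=-7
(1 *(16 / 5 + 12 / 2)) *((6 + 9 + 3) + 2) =184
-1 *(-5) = 5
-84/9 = -28/3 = -9.33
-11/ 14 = -0.79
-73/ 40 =-1.82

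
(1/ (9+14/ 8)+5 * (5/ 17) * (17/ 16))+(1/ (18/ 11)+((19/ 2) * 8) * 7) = 3308179/ 6192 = 534.27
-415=-415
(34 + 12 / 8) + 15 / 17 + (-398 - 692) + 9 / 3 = -35721 / 34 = -1050.62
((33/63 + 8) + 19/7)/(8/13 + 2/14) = 3068/207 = 14.82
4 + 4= 8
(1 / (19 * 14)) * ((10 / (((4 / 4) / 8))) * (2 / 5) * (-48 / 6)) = -128 / 133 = -0.96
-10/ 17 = -0.59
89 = 89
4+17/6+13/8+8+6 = 539/24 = 22.46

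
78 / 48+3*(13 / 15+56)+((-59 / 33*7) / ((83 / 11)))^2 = 433947649 / 2480040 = 174.98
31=31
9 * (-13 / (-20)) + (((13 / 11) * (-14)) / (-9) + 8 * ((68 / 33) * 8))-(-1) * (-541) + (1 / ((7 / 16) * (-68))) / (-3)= -94582963 / 235620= -401.42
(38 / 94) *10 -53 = -2301 / 47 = -48.96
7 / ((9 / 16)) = 12.44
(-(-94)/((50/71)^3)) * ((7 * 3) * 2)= 353258157/31250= 11304.26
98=98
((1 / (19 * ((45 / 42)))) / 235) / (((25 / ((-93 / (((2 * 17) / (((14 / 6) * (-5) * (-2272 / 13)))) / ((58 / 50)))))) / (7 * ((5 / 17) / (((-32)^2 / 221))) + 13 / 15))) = -4844684929 / 68314500000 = -0.07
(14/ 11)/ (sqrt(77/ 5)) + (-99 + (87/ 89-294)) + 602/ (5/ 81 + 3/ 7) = 836.12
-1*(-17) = 17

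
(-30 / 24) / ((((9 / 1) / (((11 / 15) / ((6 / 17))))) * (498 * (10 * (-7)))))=187 / 22589280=0.00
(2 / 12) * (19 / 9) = 19 / 54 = 0.35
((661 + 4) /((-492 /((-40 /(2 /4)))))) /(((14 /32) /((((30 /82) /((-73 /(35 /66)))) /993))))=-2660000 /4021182297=-0.00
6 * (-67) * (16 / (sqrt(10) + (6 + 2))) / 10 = -4288 / 45 + 536 * sqrt(10) / 45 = -57.62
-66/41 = -1.61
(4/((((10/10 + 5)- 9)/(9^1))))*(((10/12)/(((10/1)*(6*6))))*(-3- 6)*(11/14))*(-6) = -1.18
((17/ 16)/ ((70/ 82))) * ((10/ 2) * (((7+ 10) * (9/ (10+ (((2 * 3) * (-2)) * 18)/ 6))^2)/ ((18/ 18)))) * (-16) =-959769/ 4732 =-202.83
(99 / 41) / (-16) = -99 / 656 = -0.15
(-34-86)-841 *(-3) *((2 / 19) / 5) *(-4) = -31584 / 95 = -332.46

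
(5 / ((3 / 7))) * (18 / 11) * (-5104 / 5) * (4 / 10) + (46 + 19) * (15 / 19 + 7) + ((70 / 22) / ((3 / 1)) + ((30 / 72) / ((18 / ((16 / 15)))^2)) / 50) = -416392532903 / 57135375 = -7287.82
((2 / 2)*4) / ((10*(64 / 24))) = 3 / 20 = 0.15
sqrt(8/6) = 2*sqrt(3)/3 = 1.15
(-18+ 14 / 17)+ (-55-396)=-7959 / 17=-468.18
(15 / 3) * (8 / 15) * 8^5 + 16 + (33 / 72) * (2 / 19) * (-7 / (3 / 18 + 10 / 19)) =41426105 / 474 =87396.85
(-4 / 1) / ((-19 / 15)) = 60 / 19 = 3.16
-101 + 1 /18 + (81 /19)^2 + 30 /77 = -41218663 /500346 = -82.38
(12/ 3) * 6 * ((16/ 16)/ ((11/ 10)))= 240/ 11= 21.82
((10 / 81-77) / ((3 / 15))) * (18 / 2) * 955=-29733925 / 9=-3303769.44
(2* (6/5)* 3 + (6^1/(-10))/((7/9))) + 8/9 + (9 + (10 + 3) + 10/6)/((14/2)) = 674/63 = 10.70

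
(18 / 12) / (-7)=-3 / 14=-0.21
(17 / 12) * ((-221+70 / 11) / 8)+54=5629 / 352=15.99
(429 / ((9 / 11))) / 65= 121 / 15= 8.07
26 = 26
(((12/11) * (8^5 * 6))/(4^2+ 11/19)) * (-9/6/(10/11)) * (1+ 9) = -7471104/35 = -213460.11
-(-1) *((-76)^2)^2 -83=33362093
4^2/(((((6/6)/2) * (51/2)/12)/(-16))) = -4096/17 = -240.94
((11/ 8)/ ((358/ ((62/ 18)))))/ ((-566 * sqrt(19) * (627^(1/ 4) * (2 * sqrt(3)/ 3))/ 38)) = -31 * 11^(3/ 4) * 57^(1/ 4)/ 14589216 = -0.00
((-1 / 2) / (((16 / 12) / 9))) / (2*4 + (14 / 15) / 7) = -405 / 976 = -0.41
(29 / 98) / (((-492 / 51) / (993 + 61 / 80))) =-39193993 / 1285760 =-30.48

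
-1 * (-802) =802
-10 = -10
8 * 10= 80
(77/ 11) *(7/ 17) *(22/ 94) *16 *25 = 215600/ 799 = 269.84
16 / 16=1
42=42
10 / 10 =1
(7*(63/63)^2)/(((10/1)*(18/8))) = 0.31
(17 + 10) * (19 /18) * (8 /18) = 12.67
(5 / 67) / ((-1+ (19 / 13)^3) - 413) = -10985 / 60480833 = -0.00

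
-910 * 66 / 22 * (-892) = 2435160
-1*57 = -57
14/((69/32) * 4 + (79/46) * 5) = 2576/3167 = 0.81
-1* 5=-5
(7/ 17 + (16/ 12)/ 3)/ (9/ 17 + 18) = 0.05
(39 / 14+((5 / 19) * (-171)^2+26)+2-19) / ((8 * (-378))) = -35965 / 14112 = -2.55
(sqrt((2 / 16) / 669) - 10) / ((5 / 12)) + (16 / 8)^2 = -20 + sqrt(1338) / 1115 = -19.97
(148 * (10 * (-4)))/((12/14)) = -20720/3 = -6906.67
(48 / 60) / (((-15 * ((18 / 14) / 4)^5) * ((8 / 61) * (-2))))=262458112 / 4428675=59.26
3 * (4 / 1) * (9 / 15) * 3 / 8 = 27 / 10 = 2.70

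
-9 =-9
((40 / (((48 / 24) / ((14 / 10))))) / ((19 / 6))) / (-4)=-42 / 19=-2.21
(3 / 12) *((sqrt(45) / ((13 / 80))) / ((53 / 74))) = 4440 *sqrt(5) / 689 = 14.41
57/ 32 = 1.78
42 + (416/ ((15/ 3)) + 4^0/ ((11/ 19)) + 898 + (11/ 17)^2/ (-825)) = 244368164/ 238425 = 1024.93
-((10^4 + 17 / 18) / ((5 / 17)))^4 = -87710132076734864420317441 / 65610000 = -1336840909567670544.43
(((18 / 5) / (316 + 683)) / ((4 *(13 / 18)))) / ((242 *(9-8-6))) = -3 / 2910050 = -0.00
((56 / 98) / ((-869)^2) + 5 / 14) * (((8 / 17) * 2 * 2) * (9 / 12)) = 45309756 / 89864159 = 0.50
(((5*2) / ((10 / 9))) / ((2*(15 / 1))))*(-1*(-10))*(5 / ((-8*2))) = -15 / 16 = -0.94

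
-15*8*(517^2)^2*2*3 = -51439254855120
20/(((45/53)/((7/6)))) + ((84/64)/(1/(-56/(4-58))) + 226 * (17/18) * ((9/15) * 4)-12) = 285719/540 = 529.11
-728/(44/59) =-10738/11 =-976.18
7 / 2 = 3.50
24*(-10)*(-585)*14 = 1965600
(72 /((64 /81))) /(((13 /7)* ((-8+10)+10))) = 1701 /416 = 4.09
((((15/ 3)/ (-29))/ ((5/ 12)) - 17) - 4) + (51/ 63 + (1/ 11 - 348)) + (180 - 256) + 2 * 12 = -2817019/ 6699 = -420.51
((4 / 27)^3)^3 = 262144 / 7625597484987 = 0.00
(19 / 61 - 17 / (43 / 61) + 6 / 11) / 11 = -2.11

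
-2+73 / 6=61 / 6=10.17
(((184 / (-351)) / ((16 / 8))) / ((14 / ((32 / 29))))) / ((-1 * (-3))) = -0.01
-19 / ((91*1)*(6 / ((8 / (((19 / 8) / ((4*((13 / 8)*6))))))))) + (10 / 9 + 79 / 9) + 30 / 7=605 / 63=9.60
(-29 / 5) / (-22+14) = 29 / 40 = 0.72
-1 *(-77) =77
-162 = -162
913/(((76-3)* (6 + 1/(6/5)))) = 5478/2993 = 1.83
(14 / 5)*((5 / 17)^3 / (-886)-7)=-213293857 / 10882295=-19.60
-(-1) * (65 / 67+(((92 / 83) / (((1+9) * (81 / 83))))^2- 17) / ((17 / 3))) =-2.03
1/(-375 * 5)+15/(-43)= -28168/80625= -0.35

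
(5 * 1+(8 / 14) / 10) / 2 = 177 / 70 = 2.53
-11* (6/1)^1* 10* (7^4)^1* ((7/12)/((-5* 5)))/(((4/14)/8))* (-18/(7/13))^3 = -193372347168/5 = -38674469433.60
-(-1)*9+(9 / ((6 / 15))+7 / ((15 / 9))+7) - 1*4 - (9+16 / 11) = 3107 / 110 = 28.25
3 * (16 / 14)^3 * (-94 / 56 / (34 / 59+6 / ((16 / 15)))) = -8518656 / 7027727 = -1.21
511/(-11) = -46.45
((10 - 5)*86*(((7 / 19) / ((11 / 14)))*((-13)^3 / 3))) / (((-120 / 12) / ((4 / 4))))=9258158 / 627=14765.80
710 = 710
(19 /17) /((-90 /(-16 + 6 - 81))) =1729 /1530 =1.13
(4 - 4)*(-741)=0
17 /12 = 1.42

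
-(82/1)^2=-6724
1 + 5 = 6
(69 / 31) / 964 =69 / 29884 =0.00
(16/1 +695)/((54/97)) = 7663/6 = 1277.17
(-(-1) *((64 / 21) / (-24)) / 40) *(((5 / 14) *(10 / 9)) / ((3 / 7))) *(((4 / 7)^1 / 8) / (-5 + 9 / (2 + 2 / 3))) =20 / 154791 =0.00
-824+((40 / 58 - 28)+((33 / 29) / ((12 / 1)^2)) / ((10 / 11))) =-11850119 / 13920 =-851.30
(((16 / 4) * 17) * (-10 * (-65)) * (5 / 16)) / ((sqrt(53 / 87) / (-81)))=-2237625 * sqrt(4611) / 106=-1433438.29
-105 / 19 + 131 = 2384 / 19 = 125.47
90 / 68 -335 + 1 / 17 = -11343 / 34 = -333.62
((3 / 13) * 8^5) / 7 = 98304 / 91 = 1080.26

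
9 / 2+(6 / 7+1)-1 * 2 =61 / 14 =4.36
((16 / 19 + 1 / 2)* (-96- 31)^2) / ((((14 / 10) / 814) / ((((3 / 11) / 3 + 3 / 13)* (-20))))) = -140002945800 / 1729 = -80973363.68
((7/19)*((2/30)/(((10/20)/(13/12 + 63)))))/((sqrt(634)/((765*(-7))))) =-640577*sqrt(634)/24092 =-669.49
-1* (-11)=11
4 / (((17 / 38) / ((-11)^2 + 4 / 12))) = 55328 / 51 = 1084.86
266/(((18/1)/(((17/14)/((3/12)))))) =646/9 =71.78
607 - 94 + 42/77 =5649/11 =513.55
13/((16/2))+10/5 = 29/8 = 3.62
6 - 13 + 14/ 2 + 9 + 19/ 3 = 46/ 3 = 15.33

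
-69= -69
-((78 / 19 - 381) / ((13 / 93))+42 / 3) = 662515 / 247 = 2682.25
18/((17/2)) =36/17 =2.12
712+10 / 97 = 69074 / 97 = 712.10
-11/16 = -0.69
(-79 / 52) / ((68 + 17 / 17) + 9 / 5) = -395 / 18408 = -0.02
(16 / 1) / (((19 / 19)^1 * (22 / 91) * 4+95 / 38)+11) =2912 / 2633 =1.11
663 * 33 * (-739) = -16168581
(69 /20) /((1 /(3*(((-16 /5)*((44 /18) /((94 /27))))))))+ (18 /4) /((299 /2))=-8159301 /351325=-23.22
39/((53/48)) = 35.32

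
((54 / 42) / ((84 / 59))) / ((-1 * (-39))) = 59 / 2548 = 0.02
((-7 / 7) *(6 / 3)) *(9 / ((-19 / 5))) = 4.74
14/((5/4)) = 56/5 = 11.20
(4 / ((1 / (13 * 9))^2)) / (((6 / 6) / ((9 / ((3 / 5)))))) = 821340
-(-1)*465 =465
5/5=1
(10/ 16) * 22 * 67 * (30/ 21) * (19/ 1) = 350075/ 14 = 25005.36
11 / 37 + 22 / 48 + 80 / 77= 122707 / 68376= 1.79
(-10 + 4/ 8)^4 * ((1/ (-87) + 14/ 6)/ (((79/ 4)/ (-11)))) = -144786631/ 13746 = -10533.00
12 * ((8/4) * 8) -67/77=14717/77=191.13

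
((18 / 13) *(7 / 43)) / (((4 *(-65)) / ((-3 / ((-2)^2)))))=189 / 290680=0.00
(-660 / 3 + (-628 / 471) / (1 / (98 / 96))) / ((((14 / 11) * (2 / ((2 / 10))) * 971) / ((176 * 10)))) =-1928498 / 61173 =-31.53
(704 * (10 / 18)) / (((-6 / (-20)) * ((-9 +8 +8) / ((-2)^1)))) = -70400 / 189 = -372.49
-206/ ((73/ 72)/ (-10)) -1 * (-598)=191974/ 73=2629.78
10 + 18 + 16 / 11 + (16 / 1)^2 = 3140 / 11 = 285.45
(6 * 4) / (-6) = -4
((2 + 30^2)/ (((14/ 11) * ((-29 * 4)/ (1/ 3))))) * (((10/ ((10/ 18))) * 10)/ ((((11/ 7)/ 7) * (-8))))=47355/ 232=204.12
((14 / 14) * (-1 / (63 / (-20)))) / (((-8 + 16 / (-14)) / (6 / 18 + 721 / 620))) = -2783 / 53568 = -0.05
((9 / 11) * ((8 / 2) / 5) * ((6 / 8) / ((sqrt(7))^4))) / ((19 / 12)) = 324 / 51205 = 0.01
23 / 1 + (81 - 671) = -567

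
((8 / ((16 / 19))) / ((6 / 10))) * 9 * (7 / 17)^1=1995 / 34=58.68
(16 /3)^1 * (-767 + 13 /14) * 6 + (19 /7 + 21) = -171434 /7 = -24490.57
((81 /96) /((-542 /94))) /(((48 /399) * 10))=-168777 /1387520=-0.12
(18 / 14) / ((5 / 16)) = 144 / 35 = 4.11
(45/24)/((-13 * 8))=-15/832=-0.02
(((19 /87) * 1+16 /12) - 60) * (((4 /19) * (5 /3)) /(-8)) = 2825 /1102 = 2.56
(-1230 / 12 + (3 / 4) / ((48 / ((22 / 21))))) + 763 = 660.52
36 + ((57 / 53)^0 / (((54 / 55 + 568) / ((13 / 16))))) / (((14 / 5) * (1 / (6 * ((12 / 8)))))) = 252386991 / 7009856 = 36.00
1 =1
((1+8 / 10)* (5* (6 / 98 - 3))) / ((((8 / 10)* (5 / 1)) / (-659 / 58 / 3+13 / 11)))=17.23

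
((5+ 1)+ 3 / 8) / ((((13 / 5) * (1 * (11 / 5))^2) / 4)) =6375 / 3146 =2.03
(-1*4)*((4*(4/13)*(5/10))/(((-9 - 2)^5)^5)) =32/1408511772640488386543793263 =0.00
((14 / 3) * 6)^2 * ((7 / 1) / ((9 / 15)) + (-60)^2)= 8494640 / 3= 2831546.67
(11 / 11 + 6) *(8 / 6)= 28 / 3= 9.33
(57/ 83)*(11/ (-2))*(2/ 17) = -627/ 1411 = -0.44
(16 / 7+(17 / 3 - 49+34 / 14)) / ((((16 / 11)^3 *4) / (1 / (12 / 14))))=-1079441 / 294912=-3.66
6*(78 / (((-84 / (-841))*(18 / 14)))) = 10933 / 3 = 3644.33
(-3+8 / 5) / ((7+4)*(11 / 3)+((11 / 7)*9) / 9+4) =-147 / 4820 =-0.03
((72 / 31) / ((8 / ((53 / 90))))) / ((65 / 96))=2544 / 10075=0.25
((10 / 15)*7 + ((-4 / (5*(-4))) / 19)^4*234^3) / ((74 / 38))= 1178747462 / 475843125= 2.48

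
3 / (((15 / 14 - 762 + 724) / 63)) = -2646 / 517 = -5.12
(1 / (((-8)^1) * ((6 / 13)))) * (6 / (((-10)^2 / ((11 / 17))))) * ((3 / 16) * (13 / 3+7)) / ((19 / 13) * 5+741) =-0.00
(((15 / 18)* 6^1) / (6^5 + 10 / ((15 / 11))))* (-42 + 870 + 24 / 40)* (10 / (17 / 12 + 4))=149148 / 151775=0.98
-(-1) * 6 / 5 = 6 / 5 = 1.20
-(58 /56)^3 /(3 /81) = -658503 /21952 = -30.00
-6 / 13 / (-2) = 3 / 13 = 0.23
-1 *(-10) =10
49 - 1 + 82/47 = 2338/47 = 49.74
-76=-76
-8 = -8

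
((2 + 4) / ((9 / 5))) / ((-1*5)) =-2 / 3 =-0.67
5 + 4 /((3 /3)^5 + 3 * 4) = 69 /13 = 5.31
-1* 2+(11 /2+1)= 9 /2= 4.50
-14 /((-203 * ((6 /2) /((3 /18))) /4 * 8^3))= 1 /33408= 0.00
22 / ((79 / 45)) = 990 / 79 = 12.53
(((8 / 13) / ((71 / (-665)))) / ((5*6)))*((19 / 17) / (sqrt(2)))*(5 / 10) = -2527*sqrt(2) / 47073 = -0.08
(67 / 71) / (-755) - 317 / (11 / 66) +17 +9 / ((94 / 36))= -4740454114 / 2519435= -1881.55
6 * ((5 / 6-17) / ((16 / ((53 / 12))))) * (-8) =5141 / 24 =214.21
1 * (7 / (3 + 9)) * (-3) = -7 / 4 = -1.75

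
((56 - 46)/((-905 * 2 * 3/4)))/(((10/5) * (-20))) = 0.00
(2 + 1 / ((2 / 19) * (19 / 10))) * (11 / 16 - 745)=-83363 / 16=-5210.19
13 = 13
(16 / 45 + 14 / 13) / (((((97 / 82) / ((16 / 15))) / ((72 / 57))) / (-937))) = -8241522176 / 5390775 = -1528.82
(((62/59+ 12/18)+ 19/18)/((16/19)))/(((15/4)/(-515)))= -5763365/12744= -452.24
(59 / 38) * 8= 236 / 19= 12.42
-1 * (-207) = 207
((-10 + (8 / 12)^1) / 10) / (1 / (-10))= 28 / 3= 9.33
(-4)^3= -64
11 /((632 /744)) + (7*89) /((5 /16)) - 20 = 784687 /395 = 1986.55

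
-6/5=-1.20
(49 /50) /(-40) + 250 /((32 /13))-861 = -759.46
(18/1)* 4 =72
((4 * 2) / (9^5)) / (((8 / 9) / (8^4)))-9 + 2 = -41831 / 6561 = -6.38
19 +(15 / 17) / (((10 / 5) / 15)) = 871 / 34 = 25.62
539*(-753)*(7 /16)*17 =-48298173 /16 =-3018635.81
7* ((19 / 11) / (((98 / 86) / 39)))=31863 / 77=413.81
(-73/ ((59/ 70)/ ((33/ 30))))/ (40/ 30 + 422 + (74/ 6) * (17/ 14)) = -236082/ 1086131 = -0.22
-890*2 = -1780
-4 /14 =-2 /7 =-0.29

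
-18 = -18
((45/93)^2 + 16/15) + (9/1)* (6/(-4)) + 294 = 281.80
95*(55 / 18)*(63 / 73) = 36575 / 146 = 250.51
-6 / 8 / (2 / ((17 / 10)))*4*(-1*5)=51 / 4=12.75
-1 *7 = -7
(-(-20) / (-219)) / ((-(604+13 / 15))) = 100 / 662329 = 0.00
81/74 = 1.09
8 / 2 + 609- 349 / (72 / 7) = 41693 / 72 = 579.07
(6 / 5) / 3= 2 / 5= 0.40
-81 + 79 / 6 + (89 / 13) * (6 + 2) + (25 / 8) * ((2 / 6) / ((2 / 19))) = -659 / 208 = -3.17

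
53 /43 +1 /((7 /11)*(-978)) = 362365 /294378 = 1.23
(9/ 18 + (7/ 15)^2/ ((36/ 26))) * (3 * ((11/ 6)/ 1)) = 14641/ 4050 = 3.62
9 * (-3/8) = -27/8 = -3.38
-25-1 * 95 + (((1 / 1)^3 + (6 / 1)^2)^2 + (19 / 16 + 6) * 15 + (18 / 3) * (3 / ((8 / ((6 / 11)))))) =239015 / 176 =1358.04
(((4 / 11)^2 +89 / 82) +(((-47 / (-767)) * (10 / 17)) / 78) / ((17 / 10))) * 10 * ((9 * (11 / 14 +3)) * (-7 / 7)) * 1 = -83047158123015 / 200139966026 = -414.95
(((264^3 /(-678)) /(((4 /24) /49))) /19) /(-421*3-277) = 2927232 /10735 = 272.68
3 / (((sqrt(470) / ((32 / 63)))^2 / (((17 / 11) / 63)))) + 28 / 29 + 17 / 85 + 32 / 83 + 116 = 60962634684319 / 518605396155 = 117.55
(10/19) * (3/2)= 15/19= 0.79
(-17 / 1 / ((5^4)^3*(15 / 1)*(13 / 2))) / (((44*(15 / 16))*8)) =-17 / 7855224609375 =-0.00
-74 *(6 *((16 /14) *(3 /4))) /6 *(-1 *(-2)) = -888 /7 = -126.86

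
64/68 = 16/17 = 0.94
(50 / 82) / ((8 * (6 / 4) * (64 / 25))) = 625 / 31488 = 0.02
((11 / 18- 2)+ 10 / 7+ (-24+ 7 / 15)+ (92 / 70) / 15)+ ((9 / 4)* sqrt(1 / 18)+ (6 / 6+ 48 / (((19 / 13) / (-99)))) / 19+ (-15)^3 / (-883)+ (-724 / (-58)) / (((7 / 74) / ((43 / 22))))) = 3* sqrt(2) / 8+ 3078037561241 / 45758428650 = 67.80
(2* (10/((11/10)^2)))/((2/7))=7000/121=57.85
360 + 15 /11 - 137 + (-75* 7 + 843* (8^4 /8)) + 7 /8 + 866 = 38032037 /88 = 432182.24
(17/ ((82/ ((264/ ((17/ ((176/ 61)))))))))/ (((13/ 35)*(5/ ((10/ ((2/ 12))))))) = 9757440/ 32513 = 300.11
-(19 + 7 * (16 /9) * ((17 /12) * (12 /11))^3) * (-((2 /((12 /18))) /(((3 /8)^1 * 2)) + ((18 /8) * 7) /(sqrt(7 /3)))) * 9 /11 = 3111428 /14641 + 7000713 * sqrt(21) /58564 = 760.31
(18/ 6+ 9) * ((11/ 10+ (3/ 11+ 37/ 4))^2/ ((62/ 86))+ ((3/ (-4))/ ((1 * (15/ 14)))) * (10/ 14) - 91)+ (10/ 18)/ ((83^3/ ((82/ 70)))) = 780.28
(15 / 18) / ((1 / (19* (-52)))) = -2470 / 3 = -823.33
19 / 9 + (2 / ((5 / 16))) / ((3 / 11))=1151 / 45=25.58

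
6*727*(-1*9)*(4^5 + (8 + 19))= -41260158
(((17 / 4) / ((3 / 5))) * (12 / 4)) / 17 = 5 / 4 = 1.25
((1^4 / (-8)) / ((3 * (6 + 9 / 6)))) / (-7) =1 / 1260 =0.00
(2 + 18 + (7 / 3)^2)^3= 12008989 / 729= 16473.24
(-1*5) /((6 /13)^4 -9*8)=0.07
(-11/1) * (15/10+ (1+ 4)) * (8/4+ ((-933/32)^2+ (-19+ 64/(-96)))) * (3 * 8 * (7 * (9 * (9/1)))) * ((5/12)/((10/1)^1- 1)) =-38396282925/1024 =-37496370.04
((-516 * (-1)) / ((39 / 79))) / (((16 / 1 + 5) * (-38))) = -6794 / 5187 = -1.31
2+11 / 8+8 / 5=199 / 40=4.98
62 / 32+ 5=111 / 16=6.94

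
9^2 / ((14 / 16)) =92.57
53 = 53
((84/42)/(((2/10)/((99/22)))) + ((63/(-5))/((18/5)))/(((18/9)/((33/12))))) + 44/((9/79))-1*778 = -50629/144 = -351.59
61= 61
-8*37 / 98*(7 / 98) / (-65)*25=370 / 4459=0.08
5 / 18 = 0.28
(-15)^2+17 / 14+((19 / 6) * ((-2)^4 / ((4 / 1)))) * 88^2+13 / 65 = 20646587 / 210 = 98317.08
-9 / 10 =-0.90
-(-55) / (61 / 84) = 75.74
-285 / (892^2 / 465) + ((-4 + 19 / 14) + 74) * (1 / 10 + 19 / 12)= 3340432539 / 27848240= 119.95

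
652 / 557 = 1.17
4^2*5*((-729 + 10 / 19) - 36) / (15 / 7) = -1626800 / 57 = -28540.35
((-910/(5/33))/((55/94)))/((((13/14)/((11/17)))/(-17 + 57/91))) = 25883088/221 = 117118.05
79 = 79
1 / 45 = 0.02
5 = 5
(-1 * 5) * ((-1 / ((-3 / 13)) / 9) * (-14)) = 910 / 27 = 33.70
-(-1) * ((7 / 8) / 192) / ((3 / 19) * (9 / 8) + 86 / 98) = 6517 / 1508928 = 0.00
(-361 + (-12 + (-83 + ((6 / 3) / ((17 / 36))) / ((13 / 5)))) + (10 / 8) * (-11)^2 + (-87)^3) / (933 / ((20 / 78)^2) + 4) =-14559615275 / 313707953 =-46.41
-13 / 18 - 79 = -1435 / 18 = -79.72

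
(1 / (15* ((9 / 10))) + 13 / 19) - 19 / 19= -124 / 513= -0.24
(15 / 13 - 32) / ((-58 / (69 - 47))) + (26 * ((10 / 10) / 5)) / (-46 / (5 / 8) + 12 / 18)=2398114 / 206219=11.63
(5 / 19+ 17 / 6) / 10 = 353 / 1140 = 0.31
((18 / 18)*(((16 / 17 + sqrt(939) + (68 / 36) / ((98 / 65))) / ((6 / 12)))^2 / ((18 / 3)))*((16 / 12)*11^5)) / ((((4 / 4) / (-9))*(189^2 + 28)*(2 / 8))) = -273385008416320504 / 2009272866741 -169539031904*sqrt(939) / 268010253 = -155446.01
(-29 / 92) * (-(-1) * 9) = -2.84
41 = 41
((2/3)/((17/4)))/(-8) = -1/51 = -0.02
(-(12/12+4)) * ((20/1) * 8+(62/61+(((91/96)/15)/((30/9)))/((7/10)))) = -4715353/5856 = -805.22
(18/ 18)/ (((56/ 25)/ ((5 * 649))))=81125/ 56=1448.66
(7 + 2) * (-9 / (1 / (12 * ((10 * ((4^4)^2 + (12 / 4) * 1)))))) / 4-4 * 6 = -159259794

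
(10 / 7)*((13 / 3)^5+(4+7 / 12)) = 7448135 / 3402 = 2189.34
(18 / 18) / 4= 0.25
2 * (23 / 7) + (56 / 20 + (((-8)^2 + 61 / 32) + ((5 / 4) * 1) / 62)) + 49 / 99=260521039 / 3437280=75.79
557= 557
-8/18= -4/9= -0.44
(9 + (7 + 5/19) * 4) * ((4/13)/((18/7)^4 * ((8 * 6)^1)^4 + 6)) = 1157282/22940384038039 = 0.00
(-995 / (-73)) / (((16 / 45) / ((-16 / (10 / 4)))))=-17910 / 73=-245.34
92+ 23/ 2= 207/ 2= 103.50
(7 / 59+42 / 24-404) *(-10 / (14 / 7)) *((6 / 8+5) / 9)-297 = 8390533 / 8496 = 987.59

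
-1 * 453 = -453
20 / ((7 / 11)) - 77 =-319 / 7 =-45.57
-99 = -99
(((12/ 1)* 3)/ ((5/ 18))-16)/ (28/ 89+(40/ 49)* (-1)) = -619262/ 2735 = -226.42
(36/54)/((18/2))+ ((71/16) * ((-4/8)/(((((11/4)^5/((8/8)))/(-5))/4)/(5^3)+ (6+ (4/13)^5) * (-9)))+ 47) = 65400239102826553/1388095228501461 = 47.12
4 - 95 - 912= -1003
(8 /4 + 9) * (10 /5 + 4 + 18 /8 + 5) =583 /4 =145.75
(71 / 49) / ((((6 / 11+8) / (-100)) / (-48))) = 1874400 / 2303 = 813.89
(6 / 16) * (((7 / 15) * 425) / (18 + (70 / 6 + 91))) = 1785 / 2896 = 0.62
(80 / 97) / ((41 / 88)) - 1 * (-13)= 58741 / 3977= 14.77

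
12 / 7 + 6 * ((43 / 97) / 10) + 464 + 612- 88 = 3360983 / 3395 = 989.98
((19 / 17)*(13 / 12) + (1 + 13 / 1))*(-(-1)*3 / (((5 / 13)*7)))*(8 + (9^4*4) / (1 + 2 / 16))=235337726 / 595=395525.59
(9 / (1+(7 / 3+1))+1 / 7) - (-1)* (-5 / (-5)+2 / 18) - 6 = -2186 / 819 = -2.67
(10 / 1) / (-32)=-5 / 16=-0.31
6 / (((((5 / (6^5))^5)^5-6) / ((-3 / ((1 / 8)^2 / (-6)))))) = -128383741265524175362081708406478202006092879607737991230583411924974583144283431953349159112159526912 / 111444219848545291112918149658401217019177846881717006276548100629318214534968256605925698963463131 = -1152.00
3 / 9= 1 / 3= 0.33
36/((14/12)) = 216/7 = 30.86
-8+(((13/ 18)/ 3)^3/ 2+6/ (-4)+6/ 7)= -19037765/ 2204496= -8.64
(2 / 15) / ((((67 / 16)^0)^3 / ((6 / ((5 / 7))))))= 1.12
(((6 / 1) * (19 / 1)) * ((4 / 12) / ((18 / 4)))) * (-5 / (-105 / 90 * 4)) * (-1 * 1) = -9.05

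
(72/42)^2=144/49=2.94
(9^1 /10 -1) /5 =-1 /50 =-0.02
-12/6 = -2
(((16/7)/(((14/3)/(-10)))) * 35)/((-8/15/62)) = 139500/7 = 19928.57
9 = 9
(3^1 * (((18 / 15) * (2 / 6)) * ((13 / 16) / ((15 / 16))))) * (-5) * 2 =-52 / 5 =-10.40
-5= -5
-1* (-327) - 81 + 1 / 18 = 4429 / 18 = 246.06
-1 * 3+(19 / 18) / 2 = -89 / 36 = -2.47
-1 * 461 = -461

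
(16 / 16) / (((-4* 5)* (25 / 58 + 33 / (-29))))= 29 / 410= 0.07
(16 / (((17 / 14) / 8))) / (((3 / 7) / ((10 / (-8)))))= -15680 / 51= -307.45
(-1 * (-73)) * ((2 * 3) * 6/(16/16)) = 2628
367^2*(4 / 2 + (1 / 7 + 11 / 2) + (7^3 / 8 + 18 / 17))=6613364589 / 952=6946811.54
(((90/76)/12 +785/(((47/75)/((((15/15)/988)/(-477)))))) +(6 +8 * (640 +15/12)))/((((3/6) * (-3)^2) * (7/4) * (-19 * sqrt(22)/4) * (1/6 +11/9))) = -43338812636 * sqrt(22)/9644466975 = -21.08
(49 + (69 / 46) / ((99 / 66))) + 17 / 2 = 117 / 2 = 58.50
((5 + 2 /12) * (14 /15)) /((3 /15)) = 217 /9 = 24.11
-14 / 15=-0.93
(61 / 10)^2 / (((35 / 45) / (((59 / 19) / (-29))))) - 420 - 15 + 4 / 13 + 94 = -1733951363 / 5014100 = -345.82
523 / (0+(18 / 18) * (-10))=-523 / 10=-52.30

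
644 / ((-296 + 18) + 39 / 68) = -6256 / 2695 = -2.32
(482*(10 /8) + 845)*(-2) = -2895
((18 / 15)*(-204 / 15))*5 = -408 / 5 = -81.60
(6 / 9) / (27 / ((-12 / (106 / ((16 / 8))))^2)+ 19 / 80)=80 / 63231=0.00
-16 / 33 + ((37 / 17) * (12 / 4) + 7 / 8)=31055 / 4488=6.92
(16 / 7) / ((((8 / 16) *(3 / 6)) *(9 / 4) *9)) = 256 / 567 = 0.45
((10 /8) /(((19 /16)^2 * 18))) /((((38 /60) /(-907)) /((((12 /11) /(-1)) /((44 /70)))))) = 101584000 /829939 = 122.40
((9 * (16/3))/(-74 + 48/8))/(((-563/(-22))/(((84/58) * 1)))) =-11088/277559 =-0.04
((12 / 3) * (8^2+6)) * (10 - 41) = -8680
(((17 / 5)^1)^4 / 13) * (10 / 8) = 83521 / 6500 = 12.85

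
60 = 60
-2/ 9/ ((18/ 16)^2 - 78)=128/ 44199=0.00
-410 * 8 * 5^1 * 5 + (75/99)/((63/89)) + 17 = -170440432/2079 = -81981.93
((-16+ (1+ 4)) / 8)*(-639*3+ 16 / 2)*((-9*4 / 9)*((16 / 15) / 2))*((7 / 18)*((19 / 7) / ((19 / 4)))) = -167992 / 135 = -1244.39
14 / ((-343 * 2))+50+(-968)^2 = 45916625 / 49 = 937073.98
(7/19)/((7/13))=13/19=0.68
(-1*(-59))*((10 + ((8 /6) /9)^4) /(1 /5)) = 1567826470 /531441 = 2950.14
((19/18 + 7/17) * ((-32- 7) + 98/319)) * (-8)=22168028/48807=454.20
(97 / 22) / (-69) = -97 / 1518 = -0.06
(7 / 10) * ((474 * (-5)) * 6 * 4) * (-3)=119448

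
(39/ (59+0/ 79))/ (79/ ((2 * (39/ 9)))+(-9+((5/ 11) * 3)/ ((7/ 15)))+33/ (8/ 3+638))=12505493/ 58438910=0.21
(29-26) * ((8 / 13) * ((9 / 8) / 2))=27 / 26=1.04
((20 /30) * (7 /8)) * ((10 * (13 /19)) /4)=455 /456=1.00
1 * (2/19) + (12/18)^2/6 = 92/513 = 0.18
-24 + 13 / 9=-203 / 9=-22.56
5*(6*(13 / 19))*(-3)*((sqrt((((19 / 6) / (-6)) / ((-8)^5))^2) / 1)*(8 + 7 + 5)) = -325 / 16384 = -0.02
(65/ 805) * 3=39/ 161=0.24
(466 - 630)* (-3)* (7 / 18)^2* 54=4018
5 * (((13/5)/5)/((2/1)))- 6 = -47/10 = -4.70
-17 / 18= -0.94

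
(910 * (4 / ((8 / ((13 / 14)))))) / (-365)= -169 / 146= -1.16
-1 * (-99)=99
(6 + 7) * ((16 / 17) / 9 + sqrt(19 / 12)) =208 / 153 + 13 * sqrt(57) / 6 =17.72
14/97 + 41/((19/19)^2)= 41.14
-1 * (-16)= 16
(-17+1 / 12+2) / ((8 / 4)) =-179 / 24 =-7.46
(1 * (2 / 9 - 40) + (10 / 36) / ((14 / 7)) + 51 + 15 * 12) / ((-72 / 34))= -117113 / 1296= -90.36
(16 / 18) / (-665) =-8 / 5985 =-0.00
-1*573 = -573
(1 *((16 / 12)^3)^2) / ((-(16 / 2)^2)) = -64 / 729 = -0.09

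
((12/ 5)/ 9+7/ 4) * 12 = 121/ 5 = 24.20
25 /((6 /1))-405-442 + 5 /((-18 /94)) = -15641 /18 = -868.94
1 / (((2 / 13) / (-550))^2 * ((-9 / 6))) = -25561250 / 3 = -8520416.67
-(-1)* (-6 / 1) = -6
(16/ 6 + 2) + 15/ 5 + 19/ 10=9.57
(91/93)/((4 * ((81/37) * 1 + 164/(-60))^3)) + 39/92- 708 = -55702462569381/78554370016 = -709.09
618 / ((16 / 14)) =2163 / 4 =540.75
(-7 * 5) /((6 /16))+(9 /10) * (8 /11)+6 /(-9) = -5134 /55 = -93.35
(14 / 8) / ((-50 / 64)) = -56 / 25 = -2.24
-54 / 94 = -27 / 47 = -0.57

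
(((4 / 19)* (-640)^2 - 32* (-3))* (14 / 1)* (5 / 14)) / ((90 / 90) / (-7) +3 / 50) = -2870392000 / 551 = -5209422.87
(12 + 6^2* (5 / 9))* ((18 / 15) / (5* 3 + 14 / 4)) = 2.08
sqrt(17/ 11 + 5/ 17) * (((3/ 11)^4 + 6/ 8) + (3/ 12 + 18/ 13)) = 909848 * sqrt(16082)/ 35592271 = 3.24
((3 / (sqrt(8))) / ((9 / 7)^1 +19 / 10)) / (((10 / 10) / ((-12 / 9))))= -70*sqrt(2) / 223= -0.44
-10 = -10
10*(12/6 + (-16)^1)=-140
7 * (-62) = -434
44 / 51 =0.86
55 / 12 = 4.58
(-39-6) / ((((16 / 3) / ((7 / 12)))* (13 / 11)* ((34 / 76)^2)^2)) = -451562265 / 4343092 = -103.97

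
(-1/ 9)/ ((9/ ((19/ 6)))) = -19/ 486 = -0.04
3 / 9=1 / 3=0.33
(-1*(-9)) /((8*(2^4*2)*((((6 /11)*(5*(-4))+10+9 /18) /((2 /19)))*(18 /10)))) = -0.01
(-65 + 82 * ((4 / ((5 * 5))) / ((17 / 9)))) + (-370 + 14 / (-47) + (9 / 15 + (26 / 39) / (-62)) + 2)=-790928803 / 1857675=-425.76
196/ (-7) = -28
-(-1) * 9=9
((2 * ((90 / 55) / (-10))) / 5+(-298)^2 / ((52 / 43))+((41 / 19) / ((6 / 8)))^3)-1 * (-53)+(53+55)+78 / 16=389949408956729 / 5296519800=73623.70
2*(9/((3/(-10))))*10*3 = -1800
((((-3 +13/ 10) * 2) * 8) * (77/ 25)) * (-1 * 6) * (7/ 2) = 219912/ 125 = 1759.30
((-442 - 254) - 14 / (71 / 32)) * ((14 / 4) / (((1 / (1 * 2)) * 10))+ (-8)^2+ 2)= -16629644 / 355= -46844.07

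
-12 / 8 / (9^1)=-1 / 6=-0.17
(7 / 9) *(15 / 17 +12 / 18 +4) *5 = 9905 / 459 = 21.58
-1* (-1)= 1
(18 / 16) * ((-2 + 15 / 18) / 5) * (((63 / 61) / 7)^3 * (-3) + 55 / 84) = -12300247 / 72633920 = -0.17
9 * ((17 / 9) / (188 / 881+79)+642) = 403244263 / 69787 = 5778.21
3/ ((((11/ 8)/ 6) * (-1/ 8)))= -1152/ 11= -104.73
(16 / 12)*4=16 / 3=5.33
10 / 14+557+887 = 10113 / 7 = 1444.71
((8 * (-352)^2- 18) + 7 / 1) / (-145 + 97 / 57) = -56499597 / 8168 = -6917.19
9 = 9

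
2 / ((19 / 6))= 12 / 19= 0.63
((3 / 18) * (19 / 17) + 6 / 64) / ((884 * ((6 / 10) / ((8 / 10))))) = 457 / 1082016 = 0.00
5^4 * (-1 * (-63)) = 39375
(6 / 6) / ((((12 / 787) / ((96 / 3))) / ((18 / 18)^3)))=6296 / 3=2098.67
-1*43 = -43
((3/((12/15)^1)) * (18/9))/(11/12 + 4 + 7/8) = 180/139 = 1.29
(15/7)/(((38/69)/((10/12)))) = 1725/532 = 3.24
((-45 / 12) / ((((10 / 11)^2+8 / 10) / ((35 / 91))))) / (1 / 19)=-287375 / 17056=-16.85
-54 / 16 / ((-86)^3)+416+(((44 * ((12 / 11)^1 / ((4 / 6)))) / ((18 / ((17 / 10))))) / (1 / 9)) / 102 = 10599237319 / 25442240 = 416.60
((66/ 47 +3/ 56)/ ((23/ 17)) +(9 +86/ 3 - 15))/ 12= 4312135/ 2179296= 1.98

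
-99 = -99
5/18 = 0.28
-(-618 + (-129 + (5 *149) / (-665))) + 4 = 100032 / 133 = 752.12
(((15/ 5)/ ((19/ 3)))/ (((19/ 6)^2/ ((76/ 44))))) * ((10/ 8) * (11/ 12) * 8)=270/ 361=0.75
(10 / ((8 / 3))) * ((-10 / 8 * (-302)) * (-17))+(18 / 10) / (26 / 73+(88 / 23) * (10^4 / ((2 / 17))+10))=-87615694926477 / 3640698920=-24065.62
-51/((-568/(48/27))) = 34/213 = 0.16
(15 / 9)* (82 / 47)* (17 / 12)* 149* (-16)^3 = -1063454720 / 423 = -2514077.35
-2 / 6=-1 / 3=-0.33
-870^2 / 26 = -378450 / 13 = -29111.54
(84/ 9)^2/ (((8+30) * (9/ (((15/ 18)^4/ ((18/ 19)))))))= 30625/ 236196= 0.13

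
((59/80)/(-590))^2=0.00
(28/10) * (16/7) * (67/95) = 2144/475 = 4.51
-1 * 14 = -14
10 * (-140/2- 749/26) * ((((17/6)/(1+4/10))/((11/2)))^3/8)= -1126919375/183134952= -6.15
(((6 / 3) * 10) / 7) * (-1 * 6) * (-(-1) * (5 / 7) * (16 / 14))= -4800 / 343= -13.99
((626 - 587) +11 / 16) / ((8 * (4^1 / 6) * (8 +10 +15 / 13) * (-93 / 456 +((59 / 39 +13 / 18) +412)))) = 18350865 / 19556470624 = 0.00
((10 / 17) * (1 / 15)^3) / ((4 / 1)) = 1 / 22950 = 0.00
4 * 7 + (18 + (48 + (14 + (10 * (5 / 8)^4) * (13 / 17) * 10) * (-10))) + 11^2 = -362825 / 8704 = -41.68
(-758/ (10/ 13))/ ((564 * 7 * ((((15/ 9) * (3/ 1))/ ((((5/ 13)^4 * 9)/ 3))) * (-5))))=1895/ 2891252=0.00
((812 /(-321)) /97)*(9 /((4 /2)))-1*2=-21976 /10379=-2.12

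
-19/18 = -1.06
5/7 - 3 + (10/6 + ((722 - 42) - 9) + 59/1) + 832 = 32789/21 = 1561.38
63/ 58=1.09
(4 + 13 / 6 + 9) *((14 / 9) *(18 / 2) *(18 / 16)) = 1911 / 8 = 238.88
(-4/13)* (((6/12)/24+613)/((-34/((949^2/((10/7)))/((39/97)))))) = 21294231035/2448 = 8698623.79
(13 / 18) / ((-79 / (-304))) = 1976 / 711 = 2.78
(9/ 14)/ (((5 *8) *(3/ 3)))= 9/ 560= 0.02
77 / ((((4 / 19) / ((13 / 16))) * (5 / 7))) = 133133 / 320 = 416.04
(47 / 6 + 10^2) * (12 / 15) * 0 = 0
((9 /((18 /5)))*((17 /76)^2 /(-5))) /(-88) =289 /1016576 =0.00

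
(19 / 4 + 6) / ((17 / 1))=43 / 68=0.63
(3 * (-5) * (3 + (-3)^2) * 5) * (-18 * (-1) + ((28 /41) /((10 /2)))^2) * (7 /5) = -190822968 /8405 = -22703.51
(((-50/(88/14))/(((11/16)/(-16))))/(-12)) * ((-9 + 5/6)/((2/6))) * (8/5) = 219520/363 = 604.74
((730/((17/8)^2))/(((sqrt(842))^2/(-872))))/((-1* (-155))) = -4073984/3771739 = -1.08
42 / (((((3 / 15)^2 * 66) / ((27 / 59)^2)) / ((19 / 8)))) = 2423925 / 306328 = 7.91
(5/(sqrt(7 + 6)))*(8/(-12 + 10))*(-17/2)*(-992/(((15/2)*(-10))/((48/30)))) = 269824*sqrt(13)/975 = 997.81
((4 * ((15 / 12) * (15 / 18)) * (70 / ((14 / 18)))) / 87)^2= 15625 / 841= 18.58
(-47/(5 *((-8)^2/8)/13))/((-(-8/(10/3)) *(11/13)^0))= -611/96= -6.36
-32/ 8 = -4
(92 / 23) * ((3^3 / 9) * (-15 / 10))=-18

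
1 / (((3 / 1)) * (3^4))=1 / 243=0.00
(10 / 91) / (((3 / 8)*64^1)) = 5 / 1092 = 0.00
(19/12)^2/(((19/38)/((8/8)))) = 361/72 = 5.01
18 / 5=3.60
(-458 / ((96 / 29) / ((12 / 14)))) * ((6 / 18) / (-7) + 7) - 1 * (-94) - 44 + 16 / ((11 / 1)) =-4999915 / 6468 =-773.02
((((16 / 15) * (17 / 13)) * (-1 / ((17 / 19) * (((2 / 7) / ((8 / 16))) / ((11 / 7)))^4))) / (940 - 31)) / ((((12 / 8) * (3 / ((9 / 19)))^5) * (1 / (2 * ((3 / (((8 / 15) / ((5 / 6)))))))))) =-658845 / 10951134272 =-0.00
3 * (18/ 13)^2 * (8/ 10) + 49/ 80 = 70489/ 13520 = 5.21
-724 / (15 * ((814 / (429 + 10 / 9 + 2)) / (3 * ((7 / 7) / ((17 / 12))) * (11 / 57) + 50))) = -1291.59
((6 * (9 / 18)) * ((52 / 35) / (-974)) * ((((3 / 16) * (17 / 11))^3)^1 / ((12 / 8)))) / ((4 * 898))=-1724463 / 83447118684160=-0.00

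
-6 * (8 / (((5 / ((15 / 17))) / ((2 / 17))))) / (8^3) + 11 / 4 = 12707 / 4624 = 2.75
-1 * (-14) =14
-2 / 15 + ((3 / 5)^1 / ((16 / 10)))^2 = 7 / 960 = 0.01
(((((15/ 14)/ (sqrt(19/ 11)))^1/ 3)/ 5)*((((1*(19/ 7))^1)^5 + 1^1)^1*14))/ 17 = 2492906*sqrt(209)/ 5428661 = 6.64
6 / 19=0.32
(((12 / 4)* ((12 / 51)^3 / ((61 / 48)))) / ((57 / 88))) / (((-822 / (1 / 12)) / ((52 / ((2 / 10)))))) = -2928640 / 2340302637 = -0.00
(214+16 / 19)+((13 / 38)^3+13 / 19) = 11828557 / 54872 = 215.57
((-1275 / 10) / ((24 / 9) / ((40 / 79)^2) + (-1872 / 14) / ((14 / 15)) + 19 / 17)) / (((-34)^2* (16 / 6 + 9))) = 0.00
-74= -74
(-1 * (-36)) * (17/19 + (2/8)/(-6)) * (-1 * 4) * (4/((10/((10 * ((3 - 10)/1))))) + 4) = 56016/19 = 2948.21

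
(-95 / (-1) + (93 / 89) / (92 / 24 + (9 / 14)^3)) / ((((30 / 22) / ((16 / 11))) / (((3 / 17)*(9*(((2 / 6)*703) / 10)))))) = 4826448878952 / 1276328975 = 3781.51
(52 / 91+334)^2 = 5484964 / 49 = 111938.04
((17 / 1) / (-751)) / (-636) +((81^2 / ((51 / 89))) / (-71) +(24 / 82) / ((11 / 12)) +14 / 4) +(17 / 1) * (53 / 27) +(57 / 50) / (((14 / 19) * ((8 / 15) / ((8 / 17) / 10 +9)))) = -97.83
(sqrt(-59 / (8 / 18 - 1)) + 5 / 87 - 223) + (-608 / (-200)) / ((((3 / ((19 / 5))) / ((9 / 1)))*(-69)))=-55889128 / 250125 + 3*sqrt(295) / 5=-213.14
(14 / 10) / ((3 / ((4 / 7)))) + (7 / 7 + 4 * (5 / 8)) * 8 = 424 / 15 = 28.27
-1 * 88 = -88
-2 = -2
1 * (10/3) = 10/3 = 3.33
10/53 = 0.19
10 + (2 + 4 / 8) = 25 / 2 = 12.50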